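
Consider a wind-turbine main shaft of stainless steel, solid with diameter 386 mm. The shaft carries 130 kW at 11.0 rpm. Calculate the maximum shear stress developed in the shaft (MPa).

ω = 2π·11.0/60 = 1.152 rad/s, so T = P/ω = 130×10³ / 1.152 = 112900 N·m.
J = πd⁴/32 = π(0.386)⁴/32 = 2.179×10^-3 m⁴.
τ_max = T·r/J = 112900 × 0.193 / 2.179×10^-3 = 9.994×10^6 Pa.

9.99 MPa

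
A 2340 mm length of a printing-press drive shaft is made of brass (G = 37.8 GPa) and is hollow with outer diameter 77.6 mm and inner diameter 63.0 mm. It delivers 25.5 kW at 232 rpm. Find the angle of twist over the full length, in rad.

ω = 2π·232/60 = 24.29 rad/s, so T = P/ω = 25.5×10³ / 24.29 = 1050 N·m.
J = π(d_o⁴ − d_i⁴)/32 = π(0.0776⁴ − 0.0630⁴)/32 = 2.013×10^-6 m⁴.
θ = T·L/(G·J) = 1050 × 2.34 / (37.8×10⁹ × 2.013×10^-6) = 0.03227 rad.

0.0323 rad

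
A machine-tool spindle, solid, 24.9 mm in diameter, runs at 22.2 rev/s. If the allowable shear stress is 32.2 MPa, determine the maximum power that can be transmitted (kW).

J = πd⁴/32 = π(0.0249)⁴/32 = 3.774×10^-8 m⁴.
T_max = τ_allow·J/r = 3.22×10^7 × 3.774×10^-8 / 0.0124 = 97.61 N·m.
ω = 2π·22.2 = 139.5 rad/s, so P_max = T_max·ω = 1.361×10^4 W.

13.6 kW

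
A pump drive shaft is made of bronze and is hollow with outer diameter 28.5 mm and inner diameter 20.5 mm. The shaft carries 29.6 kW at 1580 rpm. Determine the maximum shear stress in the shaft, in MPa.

53.7 MPa

ω = 2π·1580/60 = 165.5 rad/s, so T = P/ω = 29.6×10³ / 165.5 = 178.9 N·m.
J = π(d_o⁴ − d_i⁴)/32 = π(0.0285⁴ − 0.0205⁴)/32 = 4.743×10^-8 m⁴.
τ_max = T·r/J = 178.9 × 0.0143 / 4.743×10^-8 = 5.375×10^7 Pa.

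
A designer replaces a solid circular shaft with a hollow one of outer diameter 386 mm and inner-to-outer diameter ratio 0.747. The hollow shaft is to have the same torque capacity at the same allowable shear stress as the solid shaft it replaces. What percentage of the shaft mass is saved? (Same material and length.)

43.3 %

Equal τ_max and T ⇒ the solid shaft needs d_s³ = d_o³(1−k⁴), so d_s = 386·(1−0.747⁴)^(1/3) = 340.9 mm.
Area ratio A_h/A_s = d_o²(1−k²)/d_s² = (1−k²)/(1−k⁴)^(2/3) = 0.5668.
Mass saving = 1 − 0.5668 = 43.3 %.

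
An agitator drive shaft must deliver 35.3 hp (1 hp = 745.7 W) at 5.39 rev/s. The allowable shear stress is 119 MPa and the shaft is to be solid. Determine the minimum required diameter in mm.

ω = 2π·5.39 = 33.87 rad/s, so T = P/ω = 35.3×745.7 / 33.87 = 777.3 N·m.
For a solid shaft τ_max = 16T/(πd³), so d = (16T/(π τ_allow))^(1/3) = (16·777.3/(π·1.19×10^8))^(1/3) = 0.03216 m.

32.2 mm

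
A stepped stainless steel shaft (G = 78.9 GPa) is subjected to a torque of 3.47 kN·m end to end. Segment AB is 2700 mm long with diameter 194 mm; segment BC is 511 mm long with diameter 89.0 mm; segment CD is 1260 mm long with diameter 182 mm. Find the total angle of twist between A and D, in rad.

0.00502 rad

J_AB = π(0.194)⁴/32 = 1.39×10^-4 m⁴; J_BC = π(0.0890)⁴/32 = 6.16×10^-6 m⁴; J_CD = π(0.182)⁴/32 = 1.08×10^-4 m⁴.
θ = (T/G)·Σ L_i/J_i = (3470/78.9×10⁹)·(2.70/1.39×10^-4 + 0.511/6.16×10^-6 + 1.26/1.08×10^-4) = 5.017×10^-3 rad.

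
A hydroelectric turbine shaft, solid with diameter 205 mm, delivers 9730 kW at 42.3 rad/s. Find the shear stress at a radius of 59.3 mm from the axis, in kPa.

78700 kPa

ω = 42.3 rad/s, so T = P/ω = 9730×10³ / 42.30 = 230000 N·m.
J = πd⁴/32 = π(0.205)⁴/32 = 1.734×10^-4 m⁴.
Shear stress varies linearly with radius: τ = T·r/J = 230000 × 0.0593 / 1.734×10^-4 = 7.867×10^7 Pa.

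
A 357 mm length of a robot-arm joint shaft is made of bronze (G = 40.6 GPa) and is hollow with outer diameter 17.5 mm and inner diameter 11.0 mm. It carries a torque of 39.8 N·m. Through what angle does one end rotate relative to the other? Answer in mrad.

45.0 mrad

J = π(d_o⁴ − d_i⁴)/32 = π(0.0175⁴ − 0.0110⁴)/32 = 7.770×10^-9 m⁴.
θ = T·L/(G·J) = 39.80 × 0.357 / (40.6×10⁹ × 7.770×10^-9) = 0.04504 rad.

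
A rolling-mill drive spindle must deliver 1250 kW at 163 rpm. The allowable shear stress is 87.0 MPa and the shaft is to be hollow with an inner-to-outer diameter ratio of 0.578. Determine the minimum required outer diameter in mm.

ω = 2π·163/60 = 17.07 rad/s, so T = P/ω = 1250×10³ / 17.07 = 73230 N·m.
For a hollow shaft with d_i/d_o = 0.578: τ_max = 16T/(π d_o³ (1−k⁴)), so d_o = [16T/(π τ_allow (1−k⁴))]^(1/3) = [16·73230/(π·8.70×10^7·0.8884)]^(1/3) = 0.1690 m.

169 mm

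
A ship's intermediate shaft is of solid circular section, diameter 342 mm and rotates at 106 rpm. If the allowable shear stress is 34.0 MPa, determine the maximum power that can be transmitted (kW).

J = πd⁴/32 = π(0.342)⁴/32 = 1.343×10^-3 m⁴.
T_max = τ_allow·J/r = 3.40×10^7 × 1.343×10^-3 / 0.171 = 267000 N·m.
ω = 2π·106/60 = 11.10 rad/s, so P_max = T_max·ω = 2.964×10^6 W.

2960 kW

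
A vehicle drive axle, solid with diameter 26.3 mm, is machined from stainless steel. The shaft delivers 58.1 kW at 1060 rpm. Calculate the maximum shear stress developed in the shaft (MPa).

ω = 2π·1060/60 = 111.0 rad/s, so T = P/ω = 58.1×10³ / 111.0 = 523.4 N·m.
J = πd⁴/32 = π(0.0263)⁴/32 = 4.697×10^-8 m⁴.
τ_max = T·r/J = 523.4 × 0.0132 / 4.697×10^-8 = 1.465×10^8 Pa.

147 MPa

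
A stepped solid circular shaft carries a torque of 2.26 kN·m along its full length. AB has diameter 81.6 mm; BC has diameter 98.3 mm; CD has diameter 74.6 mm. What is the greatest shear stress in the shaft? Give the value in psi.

4020 psi

Under the same torque, τ_max = 16T/(πd³) is largest where d is smallest — segment CD (d = 74.6 mm).
τ_max = 16·2260/(π·(0.0746)³) = 2.772×10^7 Pa.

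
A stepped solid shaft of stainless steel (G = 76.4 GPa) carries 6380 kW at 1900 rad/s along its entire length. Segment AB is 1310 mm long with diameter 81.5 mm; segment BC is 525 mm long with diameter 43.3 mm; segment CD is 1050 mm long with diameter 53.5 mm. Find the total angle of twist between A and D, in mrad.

138 mrad

ω = 1900 rad/s, so T = P/ω = 6380×10³ / 1900 = 3358 N·m.
J_AB = π(0.0815)⁴/32 = 4.33×10^-6 m⁴; J_BC = π(0.0433)⁴/32 = 3.45×10^-7 m⁴; J_CD = π(0.0535)⁴/32 = 8.04×10^-7 m⁴.
θ = (T/G)·Σ L_i/J_i = (3358/76.4×10⁹)·(1.31/4.33×10^-6 + 0.525/3.45×10^-7 + 1.05/8.04×10^-7) = 0.1375 rad.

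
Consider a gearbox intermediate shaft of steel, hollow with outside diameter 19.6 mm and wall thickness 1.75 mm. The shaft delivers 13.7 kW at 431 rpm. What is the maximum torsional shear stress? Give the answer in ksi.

ω = 2π·431/60 = 45.13 rad/s, so T = P/ω = 13.7×10³ / 45.13 = 303.5 N·m.
J = π(d_o⁴ − d_i⁴)/32 = π(0.0196⁴ − 0.0161⁴)/32 = 7.892×10^-9 m⁴.
τ_max = T·r/J = 303.5 × 0.00980 / 7.892×10^-9 = 3.769×10^8 Pa.

54.7 ksi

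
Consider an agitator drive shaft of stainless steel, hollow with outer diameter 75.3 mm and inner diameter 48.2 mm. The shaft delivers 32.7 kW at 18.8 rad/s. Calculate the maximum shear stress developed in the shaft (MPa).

ω = 18.8 rad/s, so T = P/ω = 32.7×10³ / 18.80 = 1739 N·m.
J = π(d_o⁴ − d_i⁴)/32 = π(0.0753⁴ − 0.0482⁴)/32 = 2.626×10^-6 m⁴.
τ_max = T·r/J = 1739 × 0.0376 / 2.626×10^-6 = 2.493×10^7 Pa.

24.9 MPa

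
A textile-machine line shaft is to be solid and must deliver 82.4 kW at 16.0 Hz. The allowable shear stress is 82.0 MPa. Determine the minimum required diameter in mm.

ω = 2π·16.0 = 100.5 rad/s, so T = P/ω = 82.4×10³ / 100.5 = 819.6 N·m.
For a solid shaft τ_max = 16T/(πd³), so d = (16T/(π τ_allow))^(1/3) = (16·819.6/(π·8.20×10^7))^(1/3) = 0.03706 m.

37.1 mm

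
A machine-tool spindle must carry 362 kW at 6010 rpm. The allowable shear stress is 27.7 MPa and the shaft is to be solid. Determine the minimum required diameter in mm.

47.3 mm

ω = 2π·6010/60 = 629.4 rad/s, so T = P/ω = 362×10³ / 629.4 = 575.2 N·m.
For a solid shaft τ_max = 16T/(πd³), so d = (16T/(π τ_allow))^(1/3) = (16·575.2/(π·2.77×10^7))^(1/3) = 0.04729 m.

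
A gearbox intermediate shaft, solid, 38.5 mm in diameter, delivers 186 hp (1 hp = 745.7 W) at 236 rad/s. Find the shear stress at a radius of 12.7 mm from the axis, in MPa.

ω = 236 rad/s, so T = P/ω = 186×745.7 / 236.0 = 587.7 N·m.
J = πd⁴/32 = π(0.0385)⁴/32 = 2.157×10^-7 m⁴.
Shear stress varies linearly with radius: τ = T·r/J = 587.7 × 0.0127 / 2.157×10^-7 = 3.460×10^7 Pa.

34.6 MPa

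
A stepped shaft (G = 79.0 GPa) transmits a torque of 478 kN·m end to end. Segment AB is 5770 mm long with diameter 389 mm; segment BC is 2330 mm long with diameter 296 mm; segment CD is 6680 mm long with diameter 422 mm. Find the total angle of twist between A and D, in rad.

J_AB = π(0.389)⁴/32 = 2.25×10^-3 m⁴; J_BC = π(0.296)⁴/32 = 7.54×10^-4 m⁴; J_CD = π(0.422)⁴/32 = 3.11×10^-3 m⁴.
θ = (T/G)·Σ L_i/J_i = (478000/79.0×10⁹)·(5.77/2.25×10^-3 + 2.33/7.54×10^-4 + 6.68/3.11×10^-3) = 0.04722 rad.

0.0472 rad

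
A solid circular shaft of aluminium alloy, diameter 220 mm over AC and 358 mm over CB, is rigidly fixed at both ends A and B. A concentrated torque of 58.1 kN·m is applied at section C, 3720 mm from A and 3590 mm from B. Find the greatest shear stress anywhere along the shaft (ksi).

Compatibility: T_A·a/J_AC = T_B·b/J_CB with T_A + T_B = T₀.
J_AC = 2.30×10^-4 m⁴, J_CB = 1.61×10^-3 m⁴, so T_A = T₀·(J_AC/a)/((J_AC/a)+(J_CB/b)) = 7029 N·m, T_B = 51070 N·m.
τ in each portion: τ_AC = 3.36×10^6 Pa, τ_CB = 5.67×10^6 Pa; maximum is in CB.
τ_max = T_CB·r/J = 51070·0.179/1.61×10^-3 = 5.669×10^6 Pa.

0.822 ksi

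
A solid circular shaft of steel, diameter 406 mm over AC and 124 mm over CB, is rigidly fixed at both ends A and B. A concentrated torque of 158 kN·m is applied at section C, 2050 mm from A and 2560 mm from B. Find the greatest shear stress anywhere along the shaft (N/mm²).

11.9 N/mm²

Compatibility: T_A·a/J_AC = T_B·b/J_CB with T_A + T_B = T₀.
J_AC = 2.67×10^-3 m⁴, J_CB = 2.32×10^-5 m⁴, so T_A = T₀·(J_AC/a)/((J_AC/a)+(J_CB/b)) = 156900 N·m, T_B = 1093 N·m.
τ in each portion: τ_AC = 1.19×10^7 Pa, τ_CB = 2.92×10^6 Pa; maximum is in AC.
τ_max = T_AC·r/J = 156900·0.203/2.67×10^-3 = 1.194×10^7 Pa.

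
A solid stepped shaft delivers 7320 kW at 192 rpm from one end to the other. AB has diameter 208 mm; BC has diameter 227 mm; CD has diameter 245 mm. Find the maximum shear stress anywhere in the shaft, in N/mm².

ω = 2π·192/60 = 20.11 rad/s, so T = P/ω = 7320×10³ / 20.11 = 364100 N·m.
Under the same torque, τ_max = 16T/(πd³) is largest where d is smallest — segment AB (d = 208 mm).
τ_max = 16·364100/(π·(0.208)³) = 2.060×10^8 Pa.

206 N/mm²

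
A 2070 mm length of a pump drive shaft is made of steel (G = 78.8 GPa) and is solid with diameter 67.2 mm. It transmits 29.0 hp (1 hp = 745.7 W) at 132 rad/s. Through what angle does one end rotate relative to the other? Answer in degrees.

ω = 132 rad/s, so T = P/ω = 29.0×745.7 / 132.0 = 163.8 N·m.
J = πd⁴/32 = π(0.0672)⁴/32 = 2.002×10^-6 m⁴.
θ = T·L/(G·J) = 163.8 × 2.07 / (78.8×10⁹ × 2.002×10^-6) = 2.150×10^-3 rad.

0.123°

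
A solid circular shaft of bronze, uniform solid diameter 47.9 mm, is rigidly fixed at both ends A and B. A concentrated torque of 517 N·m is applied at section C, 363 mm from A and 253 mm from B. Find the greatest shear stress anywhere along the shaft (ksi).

With uniform GJ and both ends fixed, compatibility θ_AC = θ_CB gives T_A·a = T_B·b, together with T_A + T_B = T₀.
T_A = T₀·b/(a+b) = 517.0·253/616.0 = 212.3 N·m; T_B = 304.7 N·m.
τ in each portion: τ_AC = 9.84×10^6 Pa, τ_CB = 1.41×10^7 Pa; maximum is in CB.
τ_max = T_CB·r/J = 304.7·0.0239/5.17×10^-7 = 1.412×10^7 Pa.

2.05 ksi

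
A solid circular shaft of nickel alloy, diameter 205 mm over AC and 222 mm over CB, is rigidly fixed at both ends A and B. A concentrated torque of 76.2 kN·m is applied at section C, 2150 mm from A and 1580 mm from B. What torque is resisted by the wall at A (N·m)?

26500 N·m

Compatibility: T_A·a/J_AC = T_B·b/J_CB with T_A + T_B = T₀.
J_AC = 1.73×10^-4 m⁴, J_CB = 2.38×10^-4 m⁴, so T_A = T₀·(J_AC/a)/((J_AC/a)+(J_CB/b)) = 26540 N·m, T_B = 49660 N·m.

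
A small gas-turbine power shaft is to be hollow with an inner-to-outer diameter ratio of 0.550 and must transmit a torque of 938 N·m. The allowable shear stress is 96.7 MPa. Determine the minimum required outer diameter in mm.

For a hollow shaft with d_i/d_o = 0.550: τ_max = 16T/(π d_o³ (1−k⁴)), so d_o = [16T/(π τ_allow (1−k⁴))]^(1/3) = [16·938.0/(π·9.67×10^7·0.9085)]^(1/3) = 0.03789 m.

37.9 mm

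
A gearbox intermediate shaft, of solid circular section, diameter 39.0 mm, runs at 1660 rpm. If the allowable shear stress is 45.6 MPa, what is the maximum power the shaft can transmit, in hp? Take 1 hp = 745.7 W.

J = πd⁴/32 = π(0.0390)⁴/32 = 2.271×10^-7 m⁴.
T_max = τ_allow·J/r = 4.56×10^7 × 2.271×10^-7 / 0.0195 = 531.1 N·m.
ω = 2π·1660/60 = 173.8 rad/s, so P_max = T_max·ω = 9.233×10^4 W.

124 hp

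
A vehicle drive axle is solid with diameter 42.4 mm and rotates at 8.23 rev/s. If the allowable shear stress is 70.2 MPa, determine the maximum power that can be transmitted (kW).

54.3 kW

J = πd⁴/32 = π(0.0424)⁴/32 = 3.173×10^-7 m⁴.
T_max = τ_allow·J/r = 7.02×10^7 × 3.173×10^-7 / 0.0212 = 1051 N·m.
ω = 2π·8.23 = 51.71 rad/s, so P_max = T_max·ω = 5.433×10^4 W.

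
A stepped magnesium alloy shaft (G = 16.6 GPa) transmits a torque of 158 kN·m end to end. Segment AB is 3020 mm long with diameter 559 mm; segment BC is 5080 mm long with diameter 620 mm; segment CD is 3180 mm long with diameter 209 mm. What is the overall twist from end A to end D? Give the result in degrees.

9.62°

J_AB = π(0.559)⁴/32 = 9.59×10^-3 m⁴; J_BC = π(0.620)⁴/32 = 0.0145 m⁴; J_CD = π(0.209)⁴/32 = 1.87×10^-4 m⁴.
θ = (T/G)·Σ L_i/J_i = (158000/16.6×10⁹)·(3.02/9.59×10^-3 + 5.08/0.0145 + 3.18/1.87×10^-4) = 0.1679 rad.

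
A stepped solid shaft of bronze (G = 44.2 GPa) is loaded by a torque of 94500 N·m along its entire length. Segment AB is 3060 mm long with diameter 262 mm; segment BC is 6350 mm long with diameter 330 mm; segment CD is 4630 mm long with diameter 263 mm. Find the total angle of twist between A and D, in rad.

J_AB = π(0.262)⁴/32 = 4.63×10^-4 m⁴; J_BC = π(0.330)⁴/32 = 1.16×10^-3 m⁴; J_CD = π(0.263)⁴/32 = 4.70×10^-4 m⁴.
θ = (T/G)·Σ L_i/J_i = (94500/44.2×10⁹)·(3.06/4.63×10^-4 + 6.35/1.16×10^-3 + 4.63/4.70×10^-4) = 0.04688 rad.

0.0469 rad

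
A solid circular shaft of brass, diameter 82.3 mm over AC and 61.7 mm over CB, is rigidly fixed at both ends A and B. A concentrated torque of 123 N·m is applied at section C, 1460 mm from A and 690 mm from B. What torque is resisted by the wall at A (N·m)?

Compatibility: T_A·a/J_AC = T_B·b/J_CB with T_A + T_B = T₀.
J_AC = 4.50×10^-6 m⁴, J_CB = 1.42×10^-6 m⁴, so T_A = T₀·(J_AC/a)/((J_AC/a)+(J_CB/b)) = 73.72 N·m, T_B = 49.28 N·m.

73.7 N·m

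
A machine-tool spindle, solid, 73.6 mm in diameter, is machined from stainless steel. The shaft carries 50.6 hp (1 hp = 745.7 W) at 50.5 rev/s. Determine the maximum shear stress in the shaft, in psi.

ω = 2π·50.5 = 317.3 rad/s, so T = P/ω = 50.6×745.7 / 317.3 = 118.9 N·m.
J = πd⁴/32 = π(0.0736)⁴/32 = 2.881×10^-6 m⁴.
τ_max = T·r/J = 118.9 × 0.0368 / 2.881×10^-6 = 1.519×10^6 Pa.

220 psi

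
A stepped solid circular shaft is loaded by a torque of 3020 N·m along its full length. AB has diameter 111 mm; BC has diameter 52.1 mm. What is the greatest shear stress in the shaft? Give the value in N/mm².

Under the same torque, τ_max = 16T/(πd³) is largest where d is smallest — segment BC (d = 52.1 mm).
τ_max = 16·3020/(π·(0.0521)³) = 1.088×10^8 Pa.

109 N/mm²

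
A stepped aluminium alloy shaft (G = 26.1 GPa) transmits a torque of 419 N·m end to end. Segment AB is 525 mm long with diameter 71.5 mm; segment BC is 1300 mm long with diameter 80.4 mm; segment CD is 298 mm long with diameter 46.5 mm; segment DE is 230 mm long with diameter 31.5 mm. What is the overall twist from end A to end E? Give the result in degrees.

J_AB = π(0.0715)⁴/32 = 2.57×10^-6 m⁴; J_BC = π(0.0804)⁴/32 = 4.10×10^-6 m⁴; J_CD = π(0.0465)⁴/32 = 4.59×10^-7 m⁴; J_DE = π(0.0315)⁴/32 = 9.67×10^-8 m⁴.
θ = (T/G)·Σ L_i/J_i = (419.0/26.1×10⁹)·(0.525/2.57×10^-6 + 1.30/4.10×10^-6 + 0.298/4.59×10^-7 + 0.230/9.67×10^-8) = 0.05699 rad.

3.27°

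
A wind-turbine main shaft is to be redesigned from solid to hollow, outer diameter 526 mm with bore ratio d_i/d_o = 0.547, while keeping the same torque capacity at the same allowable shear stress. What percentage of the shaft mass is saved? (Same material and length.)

25.4 %

Equal τ_max and T ⇒ the solid shaft needs d_s³ = d_o³(1−k⁴), so d_s = 526·(1−0.547⁴)^(1/3) = 509.8 mm.
Area ratio A_h/A_s = d_o²(1−k²)/d_s² = (1−k²)/(1−k⁴)^(2/3) = 0.7460.
Mass saving = 1 − 0.7460 = 25.4 %.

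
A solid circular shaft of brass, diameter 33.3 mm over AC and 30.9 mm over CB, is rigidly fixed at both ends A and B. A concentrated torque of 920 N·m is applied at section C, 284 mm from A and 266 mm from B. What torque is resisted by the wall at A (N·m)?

Compatibility: T_A·a/J_AC = T_B·b/J_CB with T_A + T_B = T₀.
J_AC = 1.21×10^-7 m⁴, J_CB = 8.95×10^-8 m⁴, so T_A = T₀·(J_AC/a)/((J_AC/a)+(J_CB/b)) = 513.5 N·m, T_B = 406.5 N·m.

514 N·m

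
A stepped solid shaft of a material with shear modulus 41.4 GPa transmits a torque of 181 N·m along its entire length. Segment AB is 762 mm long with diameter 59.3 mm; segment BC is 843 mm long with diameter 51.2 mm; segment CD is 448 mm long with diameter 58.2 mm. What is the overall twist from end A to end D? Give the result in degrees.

0.570°

J_AB = π(0.0593)⁴/32 = 1.21×10^-6 m⁴; J_BC = π(0.0512)⁴/32 = 6.75×10^-7 m⁴; J_CD = π(0.0582)⁴/32 = 1.13×10^-6 m⁴.
θ = (T/G)·Σ L_i/J_i = (181.0/41.4×10⁹)·(0.762/1.21×10^-6 + 0.843/6.75×10^-7 + 0.448/1.13×10^-6) = 9.946×10^-3 rad.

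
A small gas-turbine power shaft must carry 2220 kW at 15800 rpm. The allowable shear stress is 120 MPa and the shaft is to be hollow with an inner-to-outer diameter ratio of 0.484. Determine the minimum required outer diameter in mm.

ω = 2π·15800/60 = 1655 rad/s, so T = P/ω = 2220×10³ / 1655 = 1342 N·m.
For a hollow shaft with d_i/d_o = 0.484: τ_max = 16T/(π d_o³ (1−k⁴)), so d_o = [16T/(π τ_allow (1−k⁴))]^(1/3) = [16·1342/(π·1.20×10^8·0.9451)]^(1/3) = 0.03920 m.

39.2 mm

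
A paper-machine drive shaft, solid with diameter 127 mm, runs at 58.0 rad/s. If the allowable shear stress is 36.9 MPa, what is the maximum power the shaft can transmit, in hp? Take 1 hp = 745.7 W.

J = πd⁴/32 = π(0.127)⁴/32 = 2.554×10^-5 m⁴.
T_max = τ_allow·J/r = 3.69×10^7 × 2.554×10^-5 / 0.0635 = 14840 N·m.
ω = 58.0 rad/s, so P_max = T_max·ω = 8.608×10^5 W.

1150 hp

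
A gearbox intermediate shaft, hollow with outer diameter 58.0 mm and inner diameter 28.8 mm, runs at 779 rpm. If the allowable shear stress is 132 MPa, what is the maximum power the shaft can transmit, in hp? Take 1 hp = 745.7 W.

520 hp

J = π(d_o⁴ − d_i⁴)/32 = π(0.0580⁴ − 0.0288⁴)/32 = 1.043×10^-6 m⁴.
T_max = τ_allow·J/r = 1.32×10^8 × 1.043×10^-6 / 0.0290 = 4750 N·m.
ω = 2π·779/60 = 81.58 rad/s, so P_max = T_max·ω = 3.874×10^5 W.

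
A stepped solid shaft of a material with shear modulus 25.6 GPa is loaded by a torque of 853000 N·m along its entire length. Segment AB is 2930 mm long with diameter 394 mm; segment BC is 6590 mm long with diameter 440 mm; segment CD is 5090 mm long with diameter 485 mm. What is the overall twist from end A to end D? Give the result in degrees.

J_AB = π(0.394)⁴/32 = 2.37×10^-3 m⁴; J_BC = π(0.440)⁴/32 = 3.68×10^-3 m⁴; J_CD = π(0.485)⁴/32 = 5.43×10^-3 m⁴.
θ = (T/G)·Σ L_i/J_i = (853000/25.6×10⁹)·(2.93/2.37×10^-3 + 6.59/3.68×10^-3 + 5.09/5.43×10^-3) = 0.1322 rad.

7.57°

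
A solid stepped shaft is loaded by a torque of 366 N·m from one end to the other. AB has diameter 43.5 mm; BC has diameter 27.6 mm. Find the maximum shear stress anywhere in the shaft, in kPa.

Under the same torque, τ_max = 16T/(πd³) is largest where d is smallest — segment BC (d = 27.6 mm).
τ_max = 16·366.0/(π·(0.0276)³) = 8.866×10^7 Pa.

88700 kPa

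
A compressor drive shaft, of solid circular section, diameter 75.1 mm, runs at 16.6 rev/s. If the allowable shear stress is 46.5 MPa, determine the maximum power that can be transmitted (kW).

J = πd⁴/32 = π(0.0751)⁴/32 = 3.123×10^-6 m⁴.
T_max = τ_allow·J/r = 4.65×10^7 × 3.123×10^-6 / 0.0376 = 3867 N·m.
ω = 2π·16.6 = 104.3 rad/s, so P_max = T_max·ω = 4.034×10^5 W.

403 kW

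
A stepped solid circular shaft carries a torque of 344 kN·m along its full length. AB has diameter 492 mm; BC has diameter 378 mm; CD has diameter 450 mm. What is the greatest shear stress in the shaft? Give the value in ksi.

Under the same torque, τ_max = 16T/(πd³) is largest where d is smallest — segment BC (d = 378 mm).
τ_max = 16·344000/(π·(0.378)³) = 3.244×10^7 Pa.

4.70 ksi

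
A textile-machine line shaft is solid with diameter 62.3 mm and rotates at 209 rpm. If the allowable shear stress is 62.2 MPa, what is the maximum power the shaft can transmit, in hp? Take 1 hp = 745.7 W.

J = πd⁴/32 = π(0.0623)⁴/32 = 1.479×10^-6 m⁴.
T_max = τ_allow·J/r = 6.22×10^7 × 1.479×10^-6 / 0.0311 = 2953 N·m.
ω = 2π·209/60 = 21.89 rad/s, so P_max = T_max·ω = 6.463×10^4 W.

86.7 hp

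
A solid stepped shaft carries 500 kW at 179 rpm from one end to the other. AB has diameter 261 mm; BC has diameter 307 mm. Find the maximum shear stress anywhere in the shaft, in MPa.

7.64 MPa

ω = 2π·179/60 = 18.74 rad/s, so T = P/ω = 500×10³ / 18.74 = 26670 N·m.
Under the same torque, τ_max = 16T/(πd³) is largest where d is smallest — segment AB (d = 261 mm).
τ_max = 16·26670/(π·(0.261)³) = 7.641×10^6 Pa.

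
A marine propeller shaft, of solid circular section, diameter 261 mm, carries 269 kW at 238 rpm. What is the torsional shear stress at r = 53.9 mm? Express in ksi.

ω = 2π·238/60 = 24.92 rad/s, so T = P/ω = 269×10³ / 24.92 = 10790 N·m.
J = πd⁴/32 = π(0.261)⁴/32 = 4.556×10^-4 m⁴.
Shear stress varies linearly with radius: τ = T·r/J = 10790 × 0.0539 / 4.556×10^-4 = 1.277×10^6 Pa.

0.185 ksi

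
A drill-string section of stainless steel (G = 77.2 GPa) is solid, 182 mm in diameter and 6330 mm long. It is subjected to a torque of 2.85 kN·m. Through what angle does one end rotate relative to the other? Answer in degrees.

0.124°

J = πd⁴/32 = π(0.182)⁴/32 = 1.077×10^-4 m⁴.
θ = T·L/(G·J) = 2850 × 6.33 / (77.2×10⁹ × 1.077×10^-4) = 2.169×10^-3 rad.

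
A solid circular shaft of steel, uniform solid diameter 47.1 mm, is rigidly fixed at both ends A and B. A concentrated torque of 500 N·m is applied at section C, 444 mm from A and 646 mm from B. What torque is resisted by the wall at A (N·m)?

296 N·m

With uniform GJ and both ends fixed, compatibility θ_AC = θ_CB gives T_A·a = T_B·b, together with T_A + T_B = T₀.
T_A = T₀·b/(a+b) = 500.0·646/1090 = 296.3 N·m; T_B = 203.7 N·m.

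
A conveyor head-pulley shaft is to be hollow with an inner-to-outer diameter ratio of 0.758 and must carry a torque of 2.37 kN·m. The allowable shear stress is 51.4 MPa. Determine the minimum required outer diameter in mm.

For a hollow shaft with d_i/d_o = 0.758: τ_max = 16T/(π d_o³ (1−k⁴)), so d_o = [16T/(π τ_allow (1−k⁴))]^(1/3) = [16·2370/(π·5.14×10^7·0.6699)]^(1/3) = 0.07051 m.

70.5 mm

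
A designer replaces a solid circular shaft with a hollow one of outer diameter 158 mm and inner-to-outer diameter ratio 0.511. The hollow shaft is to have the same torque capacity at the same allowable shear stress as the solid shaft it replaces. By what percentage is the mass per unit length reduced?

Equal τ_max and T ⇒ the solid shaft needs d_s³ = d_o³(1−k⁴), so d_s = 158·(1−0.511⁴)^(1/3) = 154.3 mm.
Area ratio A_h/A_s = d_o²(1−k²)/d_s² = (1−k²)/(1−k⁴)^(2/3) = 0.7745.
Mass saving = 1 − 0.7745 = 22.6 %.

22.6 %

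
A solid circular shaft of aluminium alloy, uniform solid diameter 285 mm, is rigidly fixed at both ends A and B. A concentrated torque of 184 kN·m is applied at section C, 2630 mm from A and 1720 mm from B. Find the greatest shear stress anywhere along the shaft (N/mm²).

24.5 N/mm²

With uniform GJ and both ends fixed, compatibility θ_AC = θ_CB gives T_A·a = T_B·b, together with T_A + T_B = T₀.
T_A = T₀·b/(a+b) = 184000·1720/4350 = 72750 N·m; T_B = 111200 N·m.
τ in each portion: τ_AC = 1.60×10^7 Pa, τ_CB = 2.45×10^7 Pa; maximum is in CB.
τ_max = T_CB·r/J = 111200·0.142/6.48×10^-4 = 2.447×10^7 Pa.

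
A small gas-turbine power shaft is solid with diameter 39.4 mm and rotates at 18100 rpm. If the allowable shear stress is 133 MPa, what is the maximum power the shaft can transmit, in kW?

3030 kW

J = πd⁴/32 = π(0.0394)⁴/32 = 2.366×10^-7 m⁴.
T_max = τ_allow·J/r = 1.33×10^8 × 2.366×10^-7 / 0.0197 = 1597 N·m.
ω = 2π·18100/60 = 1895 rad/s, so P_max = T_max·ω = 3.027×10^6 W.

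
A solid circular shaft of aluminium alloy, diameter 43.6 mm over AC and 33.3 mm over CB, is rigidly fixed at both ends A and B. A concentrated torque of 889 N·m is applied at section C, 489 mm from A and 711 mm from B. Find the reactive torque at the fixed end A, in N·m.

Compatibility: T_A·a/J_AC = T_B·b/J_CB with T_A + T_B = T₀.
J_AC = 3.55×10^-7 m⁴, J_CB = 1.21×10^-7 m⁴, so T_A = T₀·(J_AC/a)/((J_AC/a)+(J_CB/b)) = 720.4 N·m, T_B = 168.6 N·m.

720 N·m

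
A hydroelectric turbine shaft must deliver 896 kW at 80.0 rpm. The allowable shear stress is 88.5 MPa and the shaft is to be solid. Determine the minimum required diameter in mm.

183 mm

ω = 2π·80.0/60 = 8.378 rad/s, so T = P/ω = 896×10³ / 8.378 = 107000 N·m.
For a solid shaft τ_max = 16T/(πd³), so d = (16T/(π τ_allow))^(1/3) = (16·107000/(π·8.85×10^7))^(1/3) = 0.1833 m.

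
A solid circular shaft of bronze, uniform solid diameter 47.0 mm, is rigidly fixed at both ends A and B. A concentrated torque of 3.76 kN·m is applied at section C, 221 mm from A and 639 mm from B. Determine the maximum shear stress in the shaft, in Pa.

1.37e8 Pa

With uniform GJ and both ends fixed, compatibility θ_AC = θ_CB gives T_A·a = T_B·b, together with T_A + T_B = T₀.
T_A = T₀·b/(a+b) = 3760·639/860.0 = 2794 N·m; T_B = 966.2 N·m.
τ in each portion: τ_AC = 1.37×10^8 Pa, τ_CB = 4.74×10^7 Pa; maximum is in AC.
τ_max = T_AC·r/J = 2794·0.0235/4.79×10^-7 = 1.370×10^8 Pa.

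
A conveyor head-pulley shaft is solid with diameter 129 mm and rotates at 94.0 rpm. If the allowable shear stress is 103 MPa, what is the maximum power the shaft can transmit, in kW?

427 kW

J = πd⁴/32 = π(0.129)⁴/32 = 2.719×10^-5 m⁴.
T_max = τ_allow·J/r = 1.03×10^8 × 2.719×10^-5 / 0.0645 = 43410 N·m.
ω = 2π·94.0/60 = 9.844 rad/s, so P_max = T_max·ω = 4.274×10^5 W.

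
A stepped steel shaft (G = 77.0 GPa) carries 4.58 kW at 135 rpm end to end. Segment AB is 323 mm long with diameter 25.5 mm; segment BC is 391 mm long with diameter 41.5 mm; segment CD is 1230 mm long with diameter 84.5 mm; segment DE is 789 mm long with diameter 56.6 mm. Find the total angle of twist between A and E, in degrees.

ω = 2π·135/60 = 14.14 rad/s, so T = P/ω = 4.58×10³ / 14.14 = 324.0 N·m.
J_AB = π(0.0255)⁴/32 = 4.15×10^-8 m⁴; J_BC = π(0.0415)⁴/32 = 2.91×10^-7 m⁴; J_CD = π(0.0845)⁴/32 = 5.01×10^-6 m⁴; J_DE = π(0.0566)⁴/32 = 1.01×10^-6 m⁴.
θ = (T/G)·Σ L_i/J_i = (324.0/77.0×10⁹)·(0.323/4.15×10^-8 + 0.391/2.91×10^-7 + 1.23/5.01×10^-6 + 0.789/1.01×10^-6) = 0.04272 rad.

2.45°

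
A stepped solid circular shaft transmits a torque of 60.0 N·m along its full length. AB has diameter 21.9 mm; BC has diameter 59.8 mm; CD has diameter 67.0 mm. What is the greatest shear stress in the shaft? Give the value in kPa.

29100 kPa

Under the same torque, τ_max = 16T/(πd³) is largest where d is smallest — segment AB (d = 21.9 mm).
τ_max = 16·60.00/(π·(0.0219)³) = 2.909×10^7 Pa.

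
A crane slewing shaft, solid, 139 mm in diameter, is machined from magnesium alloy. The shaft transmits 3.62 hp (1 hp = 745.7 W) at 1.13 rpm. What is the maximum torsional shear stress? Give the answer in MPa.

43.3 MPa

ω = 2π·1.13/60 = 0.1183 rad/s, so T = P/ω = 3.62×745.7 / 0.1183 = 22810 N·m.
J = πd⁴/32 = π(0.139)⁴/32 = 3.665×10^-5 m⁴.
τ_max = T·r/J = 22810 × 0.0695 / 3.665×10^-5 = 4.326×10^7 Pa.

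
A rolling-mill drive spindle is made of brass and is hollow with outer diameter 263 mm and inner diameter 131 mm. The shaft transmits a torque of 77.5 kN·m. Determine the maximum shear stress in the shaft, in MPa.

J = π(d_o⁴ − d_i⁴)/32 = π(0.263⁴ − 0.131⁴)/32 = 4.408×10^-4 m⁴.
τ_max = T·r/J = 77500 × 0.132 / 4.408×10^-4 = 2.312×10^7 Pa.

23.1 MPa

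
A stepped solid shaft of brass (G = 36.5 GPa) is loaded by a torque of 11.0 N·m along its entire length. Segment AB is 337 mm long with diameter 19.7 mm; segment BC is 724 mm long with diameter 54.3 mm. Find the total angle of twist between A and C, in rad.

0.00712 rad

J_AB = π(0.0197)⁴/32 = 1.48×10^-8 m⁴; J_BC = π(0.0543)⁴/32 = 8.53×10^-7 m⁴.
θ = (T/G)·Σ L_i/J_i = (11.00/36.5×10⁹)·(0.337/1.48×10^-8 + 0.724/8.53×10^-7) = 7.124×10^-3 rad.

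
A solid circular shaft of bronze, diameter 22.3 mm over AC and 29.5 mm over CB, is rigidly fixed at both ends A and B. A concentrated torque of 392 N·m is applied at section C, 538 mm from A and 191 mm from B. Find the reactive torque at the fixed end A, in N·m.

40.7 N·m

Compatibility: T_A·a/J_AC = T_B·b/J_CB with T_A + T_B = T₀.
J_AC = 2.43×10^-8 m⁴, J_CB = 7.44×10^-8 m⁴, so T_A = T₀·(J_AC/a)/((J_AC/a)+(J_CB/b)) = 40.72 N·m, T_B = 351.3 N·m.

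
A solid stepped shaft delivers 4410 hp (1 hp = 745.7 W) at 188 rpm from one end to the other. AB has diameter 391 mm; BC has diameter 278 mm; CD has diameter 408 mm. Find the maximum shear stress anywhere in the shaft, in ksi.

5.74 ksi

ω = 2π·188/60 = 19.69 rad/s, so T = P/ω = 4410×745.7 / 19.69 = 167000 N·m.
Under the same torque, τ_max = 16T/(πd³) is largest where d is smallest — segment BC (d = 278 mm).
τ_max = 16·167000/(π·(0.278)³) = 3.960×10^7 Pa.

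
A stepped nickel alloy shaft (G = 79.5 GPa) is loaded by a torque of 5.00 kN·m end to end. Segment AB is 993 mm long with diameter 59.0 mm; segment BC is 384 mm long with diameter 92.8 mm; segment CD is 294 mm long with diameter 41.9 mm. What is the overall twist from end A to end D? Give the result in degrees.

6.70°

J_AB = π(0.0590)⁴/32 = 1.19×10^-6 m⁴; J_BC = π(0.0928)⁴/32 = 7.28×10^-6 m⁴; J_CD = π(0.0419)⁴/32 = 3.03×10^-7 m⁴.
θ = (T/G)·Σ L_i/J_i = (5000/79.5×10⁹)·(0.993/1.19×10^-6 + 0.384/7.28×10^-6 + 0.294/3.03×10^-7) = 0.1169 rad.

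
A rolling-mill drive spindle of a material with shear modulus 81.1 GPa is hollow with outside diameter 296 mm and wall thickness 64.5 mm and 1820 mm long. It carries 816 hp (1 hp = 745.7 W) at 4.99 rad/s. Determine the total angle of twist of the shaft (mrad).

4.04 mrad

ω = 4.99 rad/s, so T = P/ω = 816×745.7 / 4.990 = 121900 N·m.
J = π(d_o⁴ − d_i⁴)/32 = π(0.296⁴ − 0.167⁴)/32 = 6.773×10^-4 m⁴.
θ = T·L/(G·J) = 121900 × 1.82 / (81.1×10⁹ × 6.773×10^-4) = 4.040×10^-3 rad.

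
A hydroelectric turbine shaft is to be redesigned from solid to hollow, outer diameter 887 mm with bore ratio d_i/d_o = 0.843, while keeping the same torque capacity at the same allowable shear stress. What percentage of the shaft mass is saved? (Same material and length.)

Equal τ_max and T ⇒ the solid shaft needs d_s³ = d_o³(1−k⁴), so d_s = 887·(1−0.843⁴)^(1/3) = 701.6 mm.
Area ratio A_h/A_s = d_o²(1−k²)/d_s² = (1−k²)/(1−k⁴)^(2/3) = 0.4624.
Mass saving = 1 − 0.4624 = 53.8 %.

53.8 %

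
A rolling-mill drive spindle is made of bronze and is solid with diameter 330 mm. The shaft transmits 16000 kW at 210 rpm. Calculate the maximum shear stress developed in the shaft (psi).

ω = 2π·210/60 = 21.99 rad/s, so T = P/ω = 16000×10³ / 21.99 = 727600 N·m.
J = πd⁴/32 = π(0.330)⁴/32 = 1.164×10^-3 m⁴.
τ_max = T·r/J = 727600 × 0.165 / 1.164×10^-3 = 1.031×10^8 Pa.

15000 psi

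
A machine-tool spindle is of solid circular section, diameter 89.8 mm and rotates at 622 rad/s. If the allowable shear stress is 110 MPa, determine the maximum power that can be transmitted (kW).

J = πd⁴/32 = π(0.0898)⁴/32 = 6.384×10^-6 m⁴.
T_max = τ_allow·J/r = 1.10×10^8 × 6.384×10^-6 / 0.0449 = 15640 N·m.
ω = 622 rad/s, so P_max = T_max·ω = 9.728×10^6 W.

9730 kW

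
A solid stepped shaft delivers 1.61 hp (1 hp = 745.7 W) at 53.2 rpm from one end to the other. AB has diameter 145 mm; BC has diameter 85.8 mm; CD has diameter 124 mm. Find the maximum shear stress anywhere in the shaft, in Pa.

ω = 2π·53.2/60 = 5.571 rad/s, so T = P/ω = 1.61×745.7 / 5.571 = 215.5 N·m.
Under the same torque, τ_max = 16T/(πd³) is largest where d is smallest — segment BC (d = 85.8 mm).
τ_max = 16·215.5/(π·(0.0858)³) = 1.738×10^6 Pa.

1.74e6 Pa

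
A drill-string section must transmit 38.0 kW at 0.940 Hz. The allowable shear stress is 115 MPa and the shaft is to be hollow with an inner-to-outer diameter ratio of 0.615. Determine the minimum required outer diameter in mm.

69.3 mm

ω = 2π·0.940 = 5.906 rad/s, so T = P/ω = 38.0×10³ / 5.906 = 6434 N·m.
For a hollow shaft with d_i/d_o = 0.615: τ_max = 16T/(π d_o³ (1−k⁴)), so d_o = [16T/(π τ_allow (1−k⁴))]^(1/3) = [16·6434/(π·1.15×10^8·0.8569)]^(1/3) = 0.06928 m.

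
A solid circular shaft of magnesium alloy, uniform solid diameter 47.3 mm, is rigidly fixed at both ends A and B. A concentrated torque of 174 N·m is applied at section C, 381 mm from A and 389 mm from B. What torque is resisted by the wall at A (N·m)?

87.9 N·m

With uniform GJ and both ends fixed, compatibility θ_AC = θ_CB gives T_A·a = T_B·b, together with T_A + T_B = T₀.
T_A = T₀·b/(a+b) = 174.0·389/770.0 = 87.90 N·m; T_B = 86.10 N·m.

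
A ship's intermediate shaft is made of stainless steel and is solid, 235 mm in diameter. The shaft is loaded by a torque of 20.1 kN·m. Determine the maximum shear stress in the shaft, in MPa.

J = πd⁴/32 = π(0.235)⁴/32 = 2.994×10^-4 m⁴.
τ_max = T·r/J = 20100 × 0.117 / 2.994×10^-4 = 7.888×10^6 Pa.

7.89 MPa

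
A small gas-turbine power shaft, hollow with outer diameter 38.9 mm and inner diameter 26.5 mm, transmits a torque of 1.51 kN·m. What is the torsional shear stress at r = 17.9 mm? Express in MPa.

J = π(d_o⁴ − d_i⁴)/32 = π(0.0389⁴ − 0.0265⁴)/32 = 1.764×10^-7 m⁴.
Shear stress varies linearly with radius: τ = T·r/J = 1510 × 0.0179 / 1.764×10^-7 = 1.532×10^8 Pa.

153 MPa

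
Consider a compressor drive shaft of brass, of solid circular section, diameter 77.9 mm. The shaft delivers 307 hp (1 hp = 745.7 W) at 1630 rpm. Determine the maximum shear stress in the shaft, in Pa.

1.44e7 Pa

ω = 2π·1630/60 = 170.7 rad/s, so T = P/ω = 307×745.7 / 170.7 = 1341 N·m.
J = πd⁴/32 = π(0.0779)⁴/32 = 3.615×10^-6 m⁴.
τ_max = T·r/J = 1341 × 0.0390 / 3.615×10^-6 = 1.445×10^7 Pa.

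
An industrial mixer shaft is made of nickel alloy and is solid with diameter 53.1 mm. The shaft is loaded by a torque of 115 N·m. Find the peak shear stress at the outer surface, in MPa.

J = πd⁴/32 = π(0.0531)⁴/32 = 7.805×10^-7 m⁴.
τ_max = T·r/J = 115.0 × 0.0266 / 7.805×10^-7 = 3.912×10^6 Pa.

3.91 MPa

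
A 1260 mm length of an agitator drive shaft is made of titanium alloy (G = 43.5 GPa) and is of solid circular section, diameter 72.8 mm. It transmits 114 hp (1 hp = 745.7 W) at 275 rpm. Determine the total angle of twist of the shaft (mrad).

ω = 2π·275/60 = 28.80 rad/s, so T = P/ω = 114×745.7 / 28.80 = 2952 N·m.
J = πd⁴/32 = π(0.0728)⁴/32 = 2.758×10^-6 m⁴.
θ = T·L/(G·J) = 2952 × 1.26 / (43.5×10⁹ × 2.758×10^-6) = 0.03101 rad.

31.0 mrad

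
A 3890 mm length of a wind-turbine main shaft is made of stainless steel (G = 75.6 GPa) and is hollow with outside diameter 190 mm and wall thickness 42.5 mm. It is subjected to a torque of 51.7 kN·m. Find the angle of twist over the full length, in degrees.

J = π(d_o⁴ − d_i⁴)/32 = π(0.190⁴ − 0.105⁴)/32 = 1.160×10^-4 m⁴.
θ = T·L/(G·J) = 51700 × 3.89 / (75.6×10⁹ × 1.160×10^-4) = 0.02293 rad.

1.31°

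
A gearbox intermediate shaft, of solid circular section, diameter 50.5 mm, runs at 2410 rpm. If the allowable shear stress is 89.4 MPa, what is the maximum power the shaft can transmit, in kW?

J = πd⁴/32 = π(0.0505)⁴/32 = 6.385×10^-7 m⁴.
T_max = τ_allow·J/r = 8.94×10^7 × 6.385×10^-7 / 0.0253 = 2261 N·m.
ω = 2π·2410/60 = 252.4 rad/s, so P_max = T_max·ω = 5.705×10^5 W.

571 kW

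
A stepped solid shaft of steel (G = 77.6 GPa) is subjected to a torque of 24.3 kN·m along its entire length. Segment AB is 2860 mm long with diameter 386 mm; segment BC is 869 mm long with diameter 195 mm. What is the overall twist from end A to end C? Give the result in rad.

J_AB = π(0.386)⁴/32 = 2.18×10^-3 m⁴; J_BC = π(0.195)⁴/32 = 1.42×10^-4 m⁴.
θ = (T/G)·Σ L_i/J_i = (24300/77.6×10⁹)·(2.86/2.18×10^-3 + 0.869/1.42×10^-4) = 2.328×10^-3 rad.

0.00233 rad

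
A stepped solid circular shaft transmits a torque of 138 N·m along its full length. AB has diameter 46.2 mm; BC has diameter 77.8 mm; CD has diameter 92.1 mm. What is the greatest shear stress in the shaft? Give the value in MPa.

Under the same torque, τ_max = 16T/(πd³) is largest where d is smallest — segment AB (d = 46.2 mm).
τ_max = 16·138.0/(π·(0.0462)³) = 7.127×10^6 Pa.

7.13 MPa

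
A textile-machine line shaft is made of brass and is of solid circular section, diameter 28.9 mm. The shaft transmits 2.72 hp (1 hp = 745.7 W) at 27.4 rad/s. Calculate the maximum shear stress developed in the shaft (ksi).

2.27 ksi

ω = 27.4 rad/s, so T = P/ω = 2.72×745.7 / 27.40 = 74.03 N·m.
J = πd⁴/32 = π(0.0289)⁴/32 = 6.848×10^-8 m⁴.
τ_max = T·r/J = 74.03 × 0.0144 / 6.848×10^-8 = 1.562×10^7 Pa.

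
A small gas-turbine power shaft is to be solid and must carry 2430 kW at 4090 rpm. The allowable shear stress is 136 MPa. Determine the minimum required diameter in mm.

59.7 mm

ω = 2π·4090/60 = 428.3 rad/s, so T = P/ω = 2430×10³ / 428.3 = 5674 N·m.
For a solid shaft τ_max = 16T/(πd³), so d = (16T/(π τ_allow))^(1/3) = (16·5674/(π·1.36×10^8))^(1/3) = 0.05967 m.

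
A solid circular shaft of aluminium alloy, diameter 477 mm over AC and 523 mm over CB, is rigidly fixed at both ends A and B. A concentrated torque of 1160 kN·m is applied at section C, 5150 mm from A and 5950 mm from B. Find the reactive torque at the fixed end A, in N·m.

515000 N·m

Compatibility: T_A·a/J_AC = T_B·b/J_CB with T_A + T_B = T₀.
J_AC = 5.08×10^-3 m⁴, J_CB = 7.35×10^-3 m⁴, so T_A = T₀·(J_AC/a)/((J_AC/a)+(J_CB/b)) = 515300 N·m, T_B = 644700 N·m.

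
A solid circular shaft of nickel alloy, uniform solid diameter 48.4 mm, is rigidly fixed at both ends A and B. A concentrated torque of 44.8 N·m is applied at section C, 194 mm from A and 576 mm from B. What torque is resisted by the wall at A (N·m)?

33.5 N·m

With uniform GJ and both ends fixed, compatibility θ_AC = θ_CB gives T_A·a = T_B·b, together with T_A + T_B = T₀.
T_A = T₀·b/(a+b) = 44.80·576/770.0 = 33.51 N·m; T_B = 11.29 N·m.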